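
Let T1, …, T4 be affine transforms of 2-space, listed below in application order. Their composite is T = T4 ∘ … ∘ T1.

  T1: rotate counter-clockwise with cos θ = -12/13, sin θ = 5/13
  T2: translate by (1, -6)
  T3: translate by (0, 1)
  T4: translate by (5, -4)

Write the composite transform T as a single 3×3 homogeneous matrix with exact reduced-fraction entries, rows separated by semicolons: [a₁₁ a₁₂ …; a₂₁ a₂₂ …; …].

T1 = [-12/13 -5/13 0; 5/13 -12/13 0; 0 0 1]
T2·T1 = [-12/13 -5/13 1; 5/13 -12/13 -6; 0 0 1]
T3·…·T1 = [-12/13 -5/13 1; 5/13 -12/13 -5; 0 0 1]
T4·…·T1 = [-12/13 -5/13 6; 5/13 -12/13 -9; 0 0 1]

T = [-12/13 -5/13 6; 5/13 -12/13 -9; 0 0 1]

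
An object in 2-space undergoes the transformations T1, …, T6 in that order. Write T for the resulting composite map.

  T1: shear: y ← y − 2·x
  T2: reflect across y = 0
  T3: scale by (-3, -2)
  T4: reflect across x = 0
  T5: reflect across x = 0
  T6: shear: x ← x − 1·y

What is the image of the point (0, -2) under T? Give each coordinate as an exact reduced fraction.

T1 shear: y ← y − 2·x: (0, -2) → (0, -2)
T2 reflect across y = 0: (0, -2) → (0, 2)
T3 scale by (-3, -2): (0, 2) → (0, -4)
T4 reflect across x = 0: (0, -4) → (0, -4)
T5 reflect across x = 0: (0, -4) → (0, -4)
T6 shear: x ← x − 1·y: (0, -4) → (4, -4)

T(p) = (4, -4)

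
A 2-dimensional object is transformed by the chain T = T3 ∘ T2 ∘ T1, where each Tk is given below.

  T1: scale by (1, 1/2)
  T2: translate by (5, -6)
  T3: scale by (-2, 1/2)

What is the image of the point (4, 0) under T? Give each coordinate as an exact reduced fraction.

T1 scale by (1, 1/2): (4, 0) → (4, 0)
T2 translate by (5, -6): (4, 0) → (9, -6)
T3 scale by (-2, 1/2): (9, -6) → (-18, -3)

T(p) = (-18, -3)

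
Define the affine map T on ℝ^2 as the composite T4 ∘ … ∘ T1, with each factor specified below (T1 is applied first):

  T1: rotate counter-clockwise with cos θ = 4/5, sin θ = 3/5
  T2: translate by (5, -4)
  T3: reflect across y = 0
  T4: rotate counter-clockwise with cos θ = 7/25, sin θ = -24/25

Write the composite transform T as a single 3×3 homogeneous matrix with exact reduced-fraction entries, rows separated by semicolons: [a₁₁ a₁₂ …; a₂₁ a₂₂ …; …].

T = [-44/125 -117/125 131/25; -117/125 44/125 -92/25; 0 0 1]

T1 = [4/5 -3/5 0; 3/5 4/5 0; 0 0 1]
T2·T1 = [4/5 -3/5 5; 3/5 4/5 -4; 0 0 1]
T3·…·T1 = [4/5 -3/5 5; -3/5 -4/5 4; 0 0 1]
T4·…·T1 = [-44/125 -117/125 131/25; -117/125 44/125 -92/25; 0 0 1]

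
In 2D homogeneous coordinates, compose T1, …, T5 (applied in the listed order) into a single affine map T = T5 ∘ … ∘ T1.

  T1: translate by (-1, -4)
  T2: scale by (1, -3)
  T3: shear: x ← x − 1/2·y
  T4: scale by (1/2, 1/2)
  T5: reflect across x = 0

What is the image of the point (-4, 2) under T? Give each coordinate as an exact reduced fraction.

T(p) = (4, 3)

T1 translate by (-1, -4): (-4, 2) → (-5, -2)
T2 scale by (1, -3): (-5, -2) → (-5, 6)
T3 shear: x ← x − 1/2·y: (-5, 6) → (-8, 6)
T4 scale by (1/2, 1/2): (-8, 6) → (-4, 3)
T5 reflect across x = 0: (-4, 3) → (4, 3)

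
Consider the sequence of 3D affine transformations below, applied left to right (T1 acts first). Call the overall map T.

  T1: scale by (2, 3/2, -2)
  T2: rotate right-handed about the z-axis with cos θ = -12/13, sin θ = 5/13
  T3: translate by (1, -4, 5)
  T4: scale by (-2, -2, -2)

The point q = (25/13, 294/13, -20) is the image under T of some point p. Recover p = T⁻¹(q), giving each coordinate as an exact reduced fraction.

p = (-1/2, 5, -5/2)

T1 = [2 0 0 0; 0 3/2 0 0; 0 0 -2 0; 0 0 0 1]
T2·T1 = [-24/13 -15/26 0 0; 10/13 -18/13 0 0; 0 0 -2 0; 0 0 0 1]
T3·…·T1 = [-24/13 -15/26 0 1; 10/13 -18/13 0 -4; 0 0 -2 5; 0 0 0 1]
T4·…·T1 = [48/13 15/13 0 -2; -20/13 36/13 0 8; 0 0 4 -10; 0 0 0 1]
det M = 48; M⁻¹ = [3/13 -5/52 0 16/13; 5/39 4/13 0 -86/39; 0 0 1/4 5/2; 0 0 0 1]
M⁻¹ · (25/13, 294/13, -20)ᵀ = (-1/2, 5, -5/2)ᵀ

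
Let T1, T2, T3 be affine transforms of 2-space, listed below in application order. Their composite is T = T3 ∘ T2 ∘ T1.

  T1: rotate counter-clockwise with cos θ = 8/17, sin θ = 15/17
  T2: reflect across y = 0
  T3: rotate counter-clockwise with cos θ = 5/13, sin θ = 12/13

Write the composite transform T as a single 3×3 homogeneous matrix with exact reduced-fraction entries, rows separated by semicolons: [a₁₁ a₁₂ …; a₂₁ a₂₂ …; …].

T1 = [8/17 -15/17 0; 15/17 8/17 0; 0 0 1]
T2·T1 = [8/17 -15/17 0; -15/17 -8/17 0; 0 0 1]
T3·…·T1 = [220/221 21/221 0; 21/221 -220/221 0; 0 0 1]

T = [220/221 21/221 0; 21/221 -220/221 0; 0 0 1]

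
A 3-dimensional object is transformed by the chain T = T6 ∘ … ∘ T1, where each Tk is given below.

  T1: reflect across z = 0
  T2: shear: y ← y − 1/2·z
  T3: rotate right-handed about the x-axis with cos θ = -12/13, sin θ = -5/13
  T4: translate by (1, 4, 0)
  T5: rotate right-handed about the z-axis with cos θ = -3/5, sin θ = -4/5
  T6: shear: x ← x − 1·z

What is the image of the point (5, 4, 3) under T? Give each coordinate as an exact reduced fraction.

T(p) = (-157/26, -45/13, 17/26)

T1 reflect across z = 0: (5, 4, 3) → (5, 4, -3)
T2 shear: y ← y − 1/2·z: (5, 4, -3) → (5, 11/2, -3)
T3 rotate right-handed about the x-axis with cos θ = -12/13, sin θ = -5/13: (5, 11/2, -3) → (5, -81/13, 17/26)
T4 translate by (1, 4, 0): (5, -81/13, 17/26) → (6, -29/13, 17/26)
T5 rotate right-handed about the z-axis with cos θ = -3/5, sin θ = -4/5: (6, -29/13, 17/26) → (-70/13, -45/13, 17/26)
T6 shear: x ← x − 1·z: (-70/13, -45/13, 17/26) → (-157/26, -45/13, 17/26)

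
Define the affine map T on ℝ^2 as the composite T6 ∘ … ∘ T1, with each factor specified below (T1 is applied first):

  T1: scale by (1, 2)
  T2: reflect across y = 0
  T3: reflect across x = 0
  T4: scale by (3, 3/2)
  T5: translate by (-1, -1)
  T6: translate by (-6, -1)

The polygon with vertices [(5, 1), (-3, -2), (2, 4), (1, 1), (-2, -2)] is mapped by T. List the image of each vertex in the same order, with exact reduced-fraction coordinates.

image vertices: (-22, -5), (2, 4), (-13, -14), (-10, -5), (-1, 4)

T1 scale by (1, 2): (5, 1) → (5, 2); (-3, -2) → (-3, -4); (2, 4) → (2, 8); (1, 1) → (1, 2); (-2, -2) → (-2, -4)
T2 reflect across y = 0: (5, 2) → (5, -2); (-3, -4) → (-3, 4); (2, 8) → (2, -8); (1, 2) → (1, -2); (-2, -4) → (-2, 4)
T3 reflect across x = 0: (5, -2) → (-5, -2); (-3, 4) → (3, 4); (2, -8) → (-2, -8); (1, -2) → (-1, -2); (-2, 4) → (2, 4)
T4 scale by (3, 3/2): (-5, -2) → (-15, -3); (3, 4) → (9, 6); (-2, -8) → (-6, -12); (-1, -2) → (-3, -3); (2, 4) → (6, 6)
T5 translate by (-1, -1): (-15, -3) → (-16, -4); (9, 6) → (8, 5); (-6, -12) → (-7, -13); (-3, -3) → (-4, -4); (6, 6) → (5, 5)
T6 translate by (-6, -1): (-16, -4) → (-22, -5); (8, 5) → (2, 4); (-7, -13) → (-13, -14); (-4, -4) → (-10, -5); (5, 5) → (-1, 4)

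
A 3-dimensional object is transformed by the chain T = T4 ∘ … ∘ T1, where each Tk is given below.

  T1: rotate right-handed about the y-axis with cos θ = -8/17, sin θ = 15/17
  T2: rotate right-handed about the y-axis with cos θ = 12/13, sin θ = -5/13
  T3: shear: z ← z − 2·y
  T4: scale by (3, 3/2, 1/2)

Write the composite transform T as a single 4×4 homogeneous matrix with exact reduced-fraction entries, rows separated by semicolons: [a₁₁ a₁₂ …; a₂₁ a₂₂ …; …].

T1 = [-8/17 0 15/17 0; 0 1 0 0; -15/17 0 -8/17 0; 0 0 0 1]
T2·T1 = [-21/221 0 220/221 0; 0 1 0 0; -220/221 0 -21/221 0; 0 0 0 1]
T3·…·T1 = [-21/221 0 220/221 0; 0 1 0 0; -220/221 -2 -21/221 0; 0 0 0 1]
T4·…·T1 = [-63/221 0 660/221 0; 0 3/2 0 0; -110/221 -1 -21/442 0; 0 0 0 1]

T = [-63/221 0 660/221 0; 0 3/2 0 0; -110/221 -1 -21/442 0; 0 0 0 1]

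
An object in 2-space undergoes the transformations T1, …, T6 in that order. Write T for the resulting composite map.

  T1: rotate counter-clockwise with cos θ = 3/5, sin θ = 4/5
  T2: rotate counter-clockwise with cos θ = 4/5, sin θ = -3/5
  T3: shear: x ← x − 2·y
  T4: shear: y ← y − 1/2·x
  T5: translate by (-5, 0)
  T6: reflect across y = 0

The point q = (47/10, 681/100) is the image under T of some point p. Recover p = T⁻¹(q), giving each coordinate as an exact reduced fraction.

p = (5, -7/2)

T1 = [3/5 -4/5 0; 4/5 3/5 0; 0 0 1]
T2·T1 = [24/25 -7/25 0; 7/25 24/25 0; 0 0 1]
T3·…·T1 = [2/5 -11/5 0; 7/25 24/25 0; 0 0 1]
T4·…·T1 = [2/5 -11/5 0; 2/25 103/50 0; 0 0 1]
T5·…·T1 = [2/5 -11/5 -5; 2/25 103/50 0; 0 0 1]
T6·…·T1 = [2/5 -11/5 -5; -2/25 -103/50 0; 0 0 1]
det M = -1; M⁻¹ = [103/50 -11/5 103/10; -2/25 -2/5 -2/5; 0 0 1]
M⁻¹ · (47/10, 681/100)ᵀ = (5, -7/2)ᵀ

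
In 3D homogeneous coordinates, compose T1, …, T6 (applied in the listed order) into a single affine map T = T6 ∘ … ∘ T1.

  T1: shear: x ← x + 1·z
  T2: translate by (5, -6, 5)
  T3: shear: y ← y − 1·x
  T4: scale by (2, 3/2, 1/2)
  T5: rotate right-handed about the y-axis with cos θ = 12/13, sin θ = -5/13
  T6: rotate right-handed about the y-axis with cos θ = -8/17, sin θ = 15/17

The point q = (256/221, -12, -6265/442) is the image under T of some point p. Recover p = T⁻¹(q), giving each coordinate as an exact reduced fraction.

p = (2, 5, 0)

T1 = [1 0 1 0; 0 1 0 0; 0 0 1 0; 0 0 0 1]
T2·T1 = [1 0 1 5; 0 1 0 -6; 0 0 1 5; 0 0 0 1]
T3·…·T1 = [1 0 1 5; -1 1 -1 -11; 0 0 1 5; 0 0 0 1]
T4·…·T1 = [2 0 2 10; -3/2 3/2 -3/2 -33/2; 0 0 1/2 5/2; 0 0 0 1]
T5·…·T1 = [24/13 0 43/26 215/26; -3/2 3/2 -3/2 -33/2; 10/13 0 16/13 80/13; 0 0 0 1]
T6·…·T1 = [-42/221 0 4/13 20/13; -3/2 3/2 -3/2 -33/2; -440/221 0 -53/26 -265/26; 0 0 0 1]
det M = 3/2; M⁻¹ = [-53/26 0 -4/13 0; -21/442 2/3 -110/221 6; 440/221 0 -42/221 -5; 0 0 0 1]
M⁻¹ · (256/221, -12, -6265/442)ᵀ = (2, 5, 0)ᵀ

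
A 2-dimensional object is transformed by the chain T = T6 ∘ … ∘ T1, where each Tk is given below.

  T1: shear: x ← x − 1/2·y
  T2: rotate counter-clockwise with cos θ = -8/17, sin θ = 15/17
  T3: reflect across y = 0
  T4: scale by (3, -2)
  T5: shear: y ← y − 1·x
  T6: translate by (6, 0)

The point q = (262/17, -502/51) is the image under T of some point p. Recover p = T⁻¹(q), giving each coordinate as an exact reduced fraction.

T1 = [1 -1/2 0; 0 1 0; 0 0 1]
T2·T1 = [-8/17 -11/17 0; 15/17 -31/34 0; 0 0 1]
T3·…·T1 = [-8/17 -11/17 0; -15/17 31/34 0; 0 0 1]
T4·…·T1 = [-24/17 -33/17 0; 30/17 -31/17 0; 0 0 1]
T5·…·T1 = [-24/17 -33/17 0; 54/17 2/17 0; 0 0 1]
T6·…·T1 = [-24/17 -33/17 6; 54/17 2/17 0; 0 0 1]
det M = 6; M⁻¹ = [1/51 11/34 -2/17; -9/17 -4/17 54/17; 0 0 1]
M⁻¹ · (262/17, -502/51)ᵀ = (-3, -8/3)ᵀ

p = (-3, -8/3)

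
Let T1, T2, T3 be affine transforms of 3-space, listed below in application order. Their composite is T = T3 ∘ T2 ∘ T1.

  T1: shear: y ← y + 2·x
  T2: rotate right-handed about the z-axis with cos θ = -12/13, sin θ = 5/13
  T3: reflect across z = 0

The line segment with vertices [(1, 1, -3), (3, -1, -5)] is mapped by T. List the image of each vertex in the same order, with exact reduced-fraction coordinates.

T1 shear: y ← y + 2·x: (1, 1, -3) → (1, 3, -3); (3, -1, -5) → (3, 5, -5)
T2 rotate right-handed about the z-axis with cos θ = -12/13, sin θ = 5/13: (1, 3, -3) → (-27/13, -31/13, -3); (3, 5, -5) → (-61/13, -45/13, -5)
T3 reflect across z = 0: (-27/13, -31/13, -3) → (-27/13, -31/13, 3); (-61/13, -45/13, -5) → (-61/13, -45/13, 5)

image vertices: (-27/13, -31/13, 3), (-61/13, -45/13, 5)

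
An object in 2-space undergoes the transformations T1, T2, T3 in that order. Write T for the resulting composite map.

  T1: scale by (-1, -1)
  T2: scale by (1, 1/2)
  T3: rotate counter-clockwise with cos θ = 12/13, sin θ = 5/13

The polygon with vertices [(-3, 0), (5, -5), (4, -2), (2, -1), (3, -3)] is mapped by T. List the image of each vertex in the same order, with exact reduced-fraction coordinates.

image vertices: (36/13, 15/13), (-145/26, 5/13), (-53/13, -8/13), (-53/26, -4/13), (-87/26, 3/13)

T1 scale by (-1, -1): (-3, 0) → (3, 0); (5, -5) → (-5, 5); (4, -2) → (-4, 2); (2, -1) → (-2, 1); (3, -3) → (-3, 3)
T2 scale by (1, 1/2): (3, 0) → (3, 0); (-5, 5) → (-5, 5/2); (-4, 2) → (-4, 1); (-2, 1) → (-2, 1/2); (-3, 3) → (-3, 3/2)
T3 rotate counter-clockwise with cos θ = 12/13, sin θ = 5/13: (3, 0) → (36/13, 15/13); (-5, 5/2) → (-145/26, 5/13); (-4, 1) → (-53/13, -8/13); (-2, 1/2) → (-53/26, -4/13); (-3, 3/2) → (-87/26, 3/13)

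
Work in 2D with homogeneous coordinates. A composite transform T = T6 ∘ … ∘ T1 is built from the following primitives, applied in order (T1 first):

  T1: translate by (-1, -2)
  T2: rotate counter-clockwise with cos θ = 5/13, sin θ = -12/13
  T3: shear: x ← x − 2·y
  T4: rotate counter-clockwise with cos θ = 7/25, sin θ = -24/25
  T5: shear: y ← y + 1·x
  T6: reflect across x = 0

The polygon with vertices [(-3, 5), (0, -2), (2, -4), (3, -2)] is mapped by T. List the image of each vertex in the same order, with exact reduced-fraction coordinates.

image vertices: (-742/325, 3823/325), (451/325, 381/325), (889/325, -1591/325), (706/325, -2214/325)

T1 translate by (-1, -2): (-3, 5) → (-4, 3); (0, -2) → (-1, -4); (2, -4) → (1, -6); (3, -2) → (2, -4)
T2 rotate counter-clockwise with cos θ = 5/13, sin θ = -12/13: (-4, 3) → (16/13, 63/13); (-1, -4) → (-53/13, -8/13); (1, -6) → (-67/13, -42/13); (2, -4) → (-38/13, -44/13)
T3 shear: x ← x − 2·y: (16/13, 63/13) → (-110/13, 63/13); (-53/13, -8/13) → (-37/13, -8/13); (-67/13, -42/13) → (17/13, -42/13); (-38/13, -44/13) → (50/13, -44/13)
T4 rotate counter-clockwise with cos θ = 7/25, sin θ = -24/25: (-110/13, 63/13) → (742/325, 237/25); (-37/13, -8/13) → (-451/325, 64/25); (17/13, -42/13) → (-889/325, -54/25); (50/13, -44/13) → (-706/325, -116/25)
T5 shear: y ← y + 1·x: (742/325, 237/25) → (742/325, 3823/325); (-451/325, 64/25) → (-451/325, 381/325); (-889/325, -54/25) → (-889/325, -1591/325); (-706/325, -116/25) → (-706/325, -2214/325)
T6 reflect across x = 0: (742/325, 3823/325) → (-742/325, 3823/325); (-451/325, 381/325) → (451/325, 381/325); (-889/325, -1591/325) → (889/325, -1591/325); (-706/325, -2214/325) → (706/325, -2214/325)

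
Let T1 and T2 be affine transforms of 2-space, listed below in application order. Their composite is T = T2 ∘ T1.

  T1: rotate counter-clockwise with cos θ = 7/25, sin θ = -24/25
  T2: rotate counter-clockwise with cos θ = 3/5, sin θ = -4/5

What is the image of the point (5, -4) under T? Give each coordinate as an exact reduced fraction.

T1 rotate counter-clockwise with cos θ = 7/25, sin θ = -24/25: (5, -4) → (-61/25, -148/25)
T2 rotate counter-clockwise with cos θ = 3/5, sin θ = -4/5: (-61/25, -148/25) → (-31/5, -8/5)

T(p) = (-31/5, -8/5)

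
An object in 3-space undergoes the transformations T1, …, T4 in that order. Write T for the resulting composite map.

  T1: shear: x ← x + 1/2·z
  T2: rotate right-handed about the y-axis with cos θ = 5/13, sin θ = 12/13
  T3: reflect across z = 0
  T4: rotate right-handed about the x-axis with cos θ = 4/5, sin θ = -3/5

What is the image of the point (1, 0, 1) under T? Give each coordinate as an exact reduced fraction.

T(p) = (3/2, 3/5, 4/5)

T1 shear: x ← x + 1/2·z: (1, 0, 1) → (3/2, 0, 1)
T2 rotate right-handed about the y-axis with cos θ = 5/13, sin θ = 12/13: (3/2, 0, 1) → (3/2, 0, -1)
T3 reflect across z = 0: (3/2, 0, -1) → (3/2, 0, 1)
T4 rotate right-handed about the x-axis with cos θ = 4/5, sin θ = -3/5: (3/2, 0, 1) → (3/2, 3/5, 4/5)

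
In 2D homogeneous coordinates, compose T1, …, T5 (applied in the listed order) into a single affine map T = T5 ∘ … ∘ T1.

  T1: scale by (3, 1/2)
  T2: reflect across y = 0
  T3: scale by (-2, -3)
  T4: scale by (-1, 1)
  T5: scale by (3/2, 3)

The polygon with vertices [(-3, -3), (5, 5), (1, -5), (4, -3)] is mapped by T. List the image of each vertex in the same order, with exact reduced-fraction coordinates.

image vertices: (-27, -27/2), (45, 45/2), (9, -45/2), (36, -27/2)

T1 scale by (3, 1/2): (-3, -3) → (-9, -3/2); (5, 5) → (15, 5/2); (1, -5) → (3, -5/2); (4, -3) → (12, -3/2)
T2 reflect across y = 0: (-9, -3/2) → (-9, 3/2); (15, 5/2) → (15, -5/2); (3, -5/2) → (3, 5/2); (12, -3/2) → (12, 3/2)
T3 scale by (-2, -3): (-9, 3/2) → (18, -9/2); (15, -5/2) → (-30, 15/2); (3, 5/2) → (-6, -15/2); (12, 3/2) → (-24, -9/2)
T4 scale by (-1, 1): (18, -9/2) → (-18, -9/2); (-30, 15/2) → (30, 15/2); (-6, -15/2) → (6, -15/2); (-24, -9/2) → (24, -9/2)
T5 scale by (3/2, 3): (-18, -9/2) → (-27, -27/2); (30, 15/2) → (45, 45/2); (6, -15/2) → (9, -45/2); (24, -9/2) → (36, -27/2)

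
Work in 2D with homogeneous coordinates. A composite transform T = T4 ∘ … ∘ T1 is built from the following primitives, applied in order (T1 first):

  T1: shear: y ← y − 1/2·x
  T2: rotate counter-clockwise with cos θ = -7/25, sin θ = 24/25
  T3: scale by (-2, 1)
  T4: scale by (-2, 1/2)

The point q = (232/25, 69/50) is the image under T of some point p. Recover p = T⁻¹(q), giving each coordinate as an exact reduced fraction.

p = (2, -2)

T1 = [1 0 0; -1/2 1 0; 0 0 1]
T2·T1 = [1/5 -24/25 0; 11/10 -7/25 0; 0 0 1]
T3·…·T1 = [-2/5 48/25 0; 11/10 -7/25 0; 0 0 1]
T4·…·T1 = [4/5 -96/25 0; 11/20 -7/50 0; 0 0 1]
det M = 2; M⁻¹ = [-7/100 48/25 0; -11/40 2/5 0; 0 0 1]
M⁻¹ · (232/25, 69/50)ᵀ = (2, -2)ᵀ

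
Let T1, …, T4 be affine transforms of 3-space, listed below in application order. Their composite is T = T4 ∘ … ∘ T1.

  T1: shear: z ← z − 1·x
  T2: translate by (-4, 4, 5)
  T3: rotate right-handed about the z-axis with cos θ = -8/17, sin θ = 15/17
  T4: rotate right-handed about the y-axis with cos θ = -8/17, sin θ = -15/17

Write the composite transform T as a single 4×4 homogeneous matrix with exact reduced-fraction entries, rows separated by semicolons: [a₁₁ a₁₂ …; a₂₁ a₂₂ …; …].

T = [319/289 120/289 -15/17 -1051/289; 15/17 -8/17 0 -92/17; 16/289 -225/289 -8/17 -1100/289; 0 0 0 1]

T1 = [1 0 0 0; 0 1 0 0; -1 0 1 0; 0 0 0 1]
T2·T1 = [1 0 0 -4; 0 1 0 4; -1 0 1 5; 0 0 0 1]
T3·…·T1 = [-8/17 -15/17 0 -28/17; 15/17 -8/17 0 -92/17; -1 0 1 5; 0 0 0 1]
T4·…·T1 = [319/289 120/289 -15/17 -1051/289; 15/17 -8/17 0 -92/17; 16/289 -225/289 -8/17 -1100/289; 0 0 0 1]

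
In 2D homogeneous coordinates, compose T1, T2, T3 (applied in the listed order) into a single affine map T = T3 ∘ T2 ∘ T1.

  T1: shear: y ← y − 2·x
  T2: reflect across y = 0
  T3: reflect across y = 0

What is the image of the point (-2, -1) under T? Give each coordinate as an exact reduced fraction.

T(p) = (-2, 3)

T1 shear: y ← y − 2·x: (-2, -1) → (-2, 3)
T2 reflect across y = 0: (-2, 3) → (-2, -3)
T3 reflect across y = 0: (-2, -3) → (-2, 3)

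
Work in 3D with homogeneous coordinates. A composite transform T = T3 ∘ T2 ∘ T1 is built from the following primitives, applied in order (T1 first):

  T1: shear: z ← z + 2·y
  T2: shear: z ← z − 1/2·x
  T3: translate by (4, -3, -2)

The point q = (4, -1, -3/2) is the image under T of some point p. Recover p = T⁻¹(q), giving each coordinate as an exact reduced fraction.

p = (0, 2, -7/2)

T1 = [1 0 0 0; 0 1 0 0; 0 2 1 0; 0 0 0 1]
T2·T1 = [1 0 0 0; 0 1 0 0; -1/2 2 1 0; 0 0 0 1]
T3·…·T1 = [1 0 0 4; 0 1 0 -3; -1/2 2 1 -2; 0 0 0 1]
det M = 1; M⁻¹ = [1 0 0 -4; 0 1 0 3; 1/2 -2 1 -6; 0 0 0 1]
M⁻¹ · (4, -1, -3/2)ᵀ = (0, 2, -7/2)ᵀ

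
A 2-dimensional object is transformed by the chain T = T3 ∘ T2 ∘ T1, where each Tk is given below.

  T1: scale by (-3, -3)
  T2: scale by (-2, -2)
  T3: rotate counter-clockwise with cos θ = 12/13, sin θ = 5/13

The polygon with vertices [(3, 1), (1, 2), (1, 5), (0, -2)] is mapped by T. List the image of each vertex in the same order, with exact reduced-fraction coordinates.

image vertices: (186/13, 162/13), (12/13, 174/13), (-6, 30), (60/13, -144/13)

T1 scale by (-3, -3): (3, 1) → (-9, -3); (1, 2) → (-3, -6); (1, 5) → (-3, -15); (0, -2) → (0, 6)
T2 scale by (-2, -2): (-9, -3) → (18, 6); (-3, -6) → (6, 12); (-3, -15) → (6, 30); (0, 6) → (0, -12)
T3 rotate counter-clockwise with cos θ = 12/13, sin θ = 5/13: (18, 6) → (186/13, 162/13); (6, 12) → (12/13, 174/13); (6, 30) → (-6, 30); (0, -12) → (60/13, -144/13)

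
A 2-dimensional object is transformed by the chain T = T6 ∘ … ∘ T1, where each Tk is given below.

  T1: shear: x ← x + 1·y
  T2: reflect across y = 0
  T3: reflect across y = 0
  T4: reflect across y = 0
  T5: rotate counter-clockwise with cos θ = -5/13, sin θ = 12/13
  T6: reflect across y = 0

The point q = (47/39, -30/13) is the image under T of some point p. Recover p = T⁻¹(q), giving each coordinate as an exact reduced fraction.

T1 = [1 1 0; 0 1 0; 0 0 1]
T2·T1 = [1 1 0; 0 -1 0; 0 0 1]
T3·…·T1 = [1 1 0; 0 1 0; 0 0 1]
T4·…·T1 = [1 1 0; 0 -1 0; 0 0 1]
T5·…·T1 = [-5/13 7/13 0; 12/13 17/13 0; 0 0 1]
T6·…·T1 = [-5/13 7/13 0; -12/13 -17/13 0; 0 0 1]
det M = 1; M⁻¹ = [-17/13 -7/13 0; 12/13 -5/13 0; 0 0 1]
M⁻¹ · (47/39, -30/13)ᵀ = (-1/3, 2)ᵀ

p = (-1/3, 2)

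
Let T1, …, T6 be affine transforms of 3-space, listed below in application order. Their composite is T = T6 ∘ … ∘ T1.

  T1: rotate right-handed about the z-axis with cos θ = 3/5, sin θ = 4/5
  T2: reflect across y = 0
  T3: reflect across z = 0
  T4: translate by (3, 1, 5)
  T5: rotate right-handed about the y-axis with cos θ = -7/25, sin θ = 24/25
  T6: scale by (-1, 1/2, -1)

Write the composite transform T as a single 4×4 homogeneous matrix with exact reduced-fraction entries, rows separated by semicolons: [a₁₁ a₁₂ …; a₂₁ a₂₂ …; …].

T = [21/125 -28/125 24/25 -99/25; -2/5 -3/10 0 1/2; 72/125 -96/125 -7/25 107/25; 0 0 0 1]

T1 = [3/5 -4/5 0 0; 4/5 3/5 0 0; 0 0 1 0; 0 0 0 1]
T2·T1 = [3/5 -4/5 0 0; -4/5 -3/5 0 0; 0 0 1 0; 0 0 0 1]
T3·…·T1 = [3/5 -4/5 0 0; -4/5 -3/5 0 0; 0 0 -1 0; 0 0 0 1]
T4·…·T1 = [3/5 -4/5 0 3; -4/5 -3/5 0 1; 0 0 -1 5; 0 0 0 1]
T5·…·T1 = [-21/125 28/125 -24/25 99/25; -4/5 -3/5 0 1; -72/125 96/125 7/25 -107/25; 0 0 0 1]
T6·…·T1 = [21/125 -28/125 24/25 -99/25; -2/5 -3/10 0 1/2; 72/125 -96/125 -7/25 107/25; 0 0 0 1]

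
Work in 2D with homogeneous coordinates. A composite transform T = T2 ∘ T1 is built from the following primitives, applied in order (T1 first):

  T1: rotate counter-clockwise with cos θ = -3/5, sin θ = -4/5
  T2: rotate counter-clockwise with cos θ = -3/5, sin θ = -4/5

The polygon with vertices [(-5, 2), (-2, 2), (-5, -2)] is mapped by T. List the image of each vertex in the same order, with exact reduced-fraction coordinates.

image vertices: (-13/25, -134/25), (-34/25, -62/25), (83/25, -106/25)

T1 rotate counter-clockwise with cos θ = -3/5, sin θ = -4/5: (-5, 2) → (23/5, 14/5); (-2, 2) → (14/5, 2/5); (-5, -2) → (7/5, 26/5)
T2 rotate counter-clockwise with cos θ = -3/5, sin θ = -4/5: (23/5, 14/5) → (-13/25, -134/25); (14/5, 2/5) → (-34/25, -62/25); (7/5, 26/5) → (83/25, -106/25)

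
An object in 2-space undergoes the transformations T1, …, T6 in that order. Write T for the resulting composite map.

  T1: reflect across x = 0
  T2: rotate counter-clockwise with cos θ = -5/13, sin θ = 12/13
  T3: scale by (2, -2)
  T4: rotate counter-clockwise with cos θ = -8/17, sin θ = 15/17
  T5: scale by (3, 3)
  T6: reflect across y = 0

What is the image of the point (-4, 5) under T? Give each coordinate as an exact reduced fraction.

T(p) = (5910/221, 6096/221)

T1 reflect across x = 0: (-4, 5) → (4, 5)
T2 rotate counter-clockwise with cos θ = -5/13, sin θ = 12/13: (4, 5) → (-80/13, 23/13)
T3 scale by (2, -2): (-80/13, 23/13) → (-160/13, -46/13)
T4 rotate counter-clockwise with cos θ = -8/17, sin θ = 15/17: (-160/13, -46/13) → (1970/221, -2032/221)
T5 scale by (3, 3): (1970/221, -2032/221) → (5910/221, -6096/221)
T6 reflect across y = 0: (5910/221, -6096/221) → (5910/221, 6096/221)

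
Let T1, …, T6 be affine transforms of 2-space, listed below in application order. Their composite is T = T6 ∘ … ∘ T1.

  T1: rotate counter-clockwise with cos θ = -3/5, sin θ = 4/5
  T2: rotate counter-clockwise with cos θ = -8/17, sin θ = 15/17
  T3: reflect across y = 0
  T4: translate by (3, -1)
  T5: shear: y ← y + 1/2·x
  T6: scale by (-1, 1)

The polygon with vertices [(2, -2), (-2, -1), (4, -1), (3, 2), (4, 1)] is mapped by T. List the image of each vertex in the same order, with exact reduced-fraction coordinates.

image vertices: (-29/85, 23/170), (-50/17, -30/17), (-2/5, 12/5), (-301/85, 737/170), (-188/85, 353/85)

T1 rotate counter-clockwise with cos θ = -3/5, sin θ = 4/5: (2, -2) → (2/5, 14/5); (-2, -1) → (2, -1); (4, -1) → (-8/5, 19/5); (3, 2) → (-17/5, 6/5); (4, 1) → (-16/5, 13/5)
T2 rotate counter-clockwise with cos θ = -8/17, sin θ = 15/17: (2/5, 14/5) → (-226/85, -82/85); (2, -1) → (-1/17, 38/17); (-8/5, 19/5) → (-13/5, -16/5); (-17/5, 6/5) → (46/85, -303/85); (-16/5, 13/5) → (-67/85, -344/85)
T3 reflect across y = 0: (-226/85, -82/85) → (-226/85, 82/85); (-1/17, 38/17) → (-1/17, -38/17); (-13/5, -16/5) → (-13/5, 16/5); (46/85, -303/85) → (46/85, 303/85); (-67/85, -344/85) → (-67/85, 344/85)
T4 translate by (3, -1): (-226/85, 82/85) → (29/85, -3/85); (-1/17, -38/17) → (50/17, -55/17); (-13/5, 16/5) → (2/5, 11/5); (46/85, 303/85) → (301/85, 218/85); (-67/85, 344/85) → (188/85, 259/85)
T5 shear: y ← y + 1/2·x: (29/85, -3/85) → (29/85, 23/170); (50/17, -55/17) → (50/17, -30/17); (2/5, 11/5) → (2/5, 12/5); (301/85, 218/85) → (301/85, 737/170); (188/85, 259/85) → (188/85, 353/85)
T6 scale by (-1, 1): (29/85, 23/170) → (-29/85, 23/170); (50/17, -30/17) → (-50/17, -30/17); (2/5, 12/5) → (-2/5, 12/5); (301/85, 737/170) → (-301/85, 737/170); (188/85, 353/85) → (-188/85, 353/85)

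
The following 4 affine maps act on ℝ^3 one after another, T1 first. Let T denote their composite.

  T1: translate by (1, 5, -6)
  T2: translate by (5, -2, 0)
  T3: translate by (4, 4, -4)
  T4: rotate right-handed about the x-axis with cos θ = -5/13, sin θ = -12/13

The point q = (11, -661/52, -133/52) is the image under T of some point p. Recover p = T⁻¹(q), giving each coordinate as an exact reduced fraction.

T1 = [1 0 0 1; 0 1 0 5; 0 0 1 -6; 0 0 0 1]
T2·T1 = [1 0 0 6; 0 1 0 3; 0 0 1 -6; 0 0 0 1]
T3·…·T1 = [1 0 0 10; 0 1 0 7; 0 0 1 -10; 0 0 0 1]
T4·…·T1 = [1 0 0 10; 0 -5/13 12/13 -155/13; 0 -12/13 -5/13 -34/13; 0 0 0 1]
det M = 1; M⁻¹ = [1 0 0 -10; 0 -5/13 -12/13 -7; 0 12/13 -5/13 10; 0 0 0 1]
M⁻¹ · (11, -661/52, -133/52)ᵀ = (1, 1/4, -3/4)ᵀ

p = (1, 1/4, -3/4)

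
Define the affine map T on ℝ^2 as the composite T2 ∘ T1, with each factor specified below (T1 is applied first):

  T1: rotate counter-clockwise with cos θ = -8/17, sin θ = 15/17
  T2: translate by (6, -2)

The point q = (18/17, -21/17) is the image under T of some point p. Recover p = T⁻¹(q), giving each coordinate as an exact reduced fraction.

T1 = [-8/17 -15/17 0; 15/17 -8/17 0; 0 0 1]
T2·T1 = [-8/17 -15/17 6; 15/17 -8/17 -2; 0 0 1]
det M = 1; M⁻¹ = [-8/17 15/17 78/17; -15/17 -8/17 74/17; 0 0 1]
M⁻¹ · (18/17, -21/17)ᵀ = (3, 4)ᵀ

p = (3, 4)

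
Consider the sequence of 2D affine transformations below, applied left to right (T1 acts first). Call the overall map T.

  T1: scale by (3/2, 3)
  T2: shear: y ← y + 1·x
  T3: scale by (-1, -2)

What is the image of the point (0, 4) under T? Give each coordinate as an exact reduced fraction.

T1 scale by (3/2, 3): (0, 4) → (0, 12)
T2 shear: y ← y + 1·x: (0, 12) → (0, 12)
T3 scale by (-1, -2): (0, 12) → (0, -24)

T(p) = (0, -24)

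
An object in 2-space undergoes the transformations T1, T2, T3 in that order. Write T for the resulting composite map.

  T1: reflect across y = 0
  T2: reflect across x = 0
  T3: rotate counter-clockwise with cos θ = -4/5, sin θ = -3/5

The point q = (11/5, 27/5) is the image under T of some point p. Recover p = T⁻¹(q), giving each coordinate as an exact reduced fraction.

p = (5, 3)

T1 = [1 0 0; 0 -1 0; 0 0 1]
T2·T1 = [-1 0 0; 0 -1 0; 0 0 1]
T3·…·T1 = [4/5 -3/5 0; 3/5 4/5 0; 0 0 1]
det M = 1; M⁻¹ = [4/5 3/5 0; -3/5 4/5 0; 0 0 1]
M⁻¹ · (11/5, 27/5)ᵀ = (5, 3)ᵀ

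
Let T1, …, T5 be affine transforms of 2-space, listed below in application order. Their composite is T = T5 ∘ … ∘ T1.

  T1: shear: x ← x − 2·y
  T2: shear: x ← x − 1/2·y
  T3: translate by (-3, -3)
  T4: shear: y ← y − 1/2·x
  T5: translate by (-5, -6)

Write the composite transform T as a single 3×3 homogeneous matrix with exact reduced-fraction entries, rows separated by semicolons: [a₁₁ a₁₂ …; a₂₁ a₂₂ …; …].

T = [1 -5/2 -8; -1/2 9/4 -15/2; 0 0 1]

T1 = [1 -2 0; 0 1 0; 0 0 1]
T2·T1 = [1 -5/2 0; 0 1 0; 0 0 1]
T3·…·T1 = [1 -5/2 -3; 0 1 -3; 0 0 1]
T4·…·T1 = [1 -5/2 -3; -1/2 9/4 -3/2; 0 0 1]
T5·…·T1 = [1 -5/2 -8; -1/2 9/4 -15/2; 0 0 1]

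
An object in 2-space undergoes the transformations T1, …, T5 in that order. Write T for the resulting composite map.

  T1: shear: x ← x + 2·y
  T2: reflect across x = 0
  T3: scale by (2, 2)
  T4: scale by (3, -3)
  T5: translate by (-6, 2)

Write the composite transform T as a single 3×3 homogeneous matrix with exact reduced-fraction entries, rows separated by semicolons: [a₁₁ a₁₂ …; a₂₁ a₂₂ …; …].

T = [-6 -12 -6; 0 -6 2; 0 0 1]

T1 = [1 2 0; 0 1 0; 0 0 1]
T2·T1 = [-1 -2 0; 0 1 0; 0 0 1]
T3·…·T1 = [-2 -4 0; 0 2 0; 0 0 1]
T4·…·T1 = [-6 -12 0; 0 -6 0; 0 0 1]
T5·…·T1 = [-6 -12 -6; 0 -6 2; 0 0 1]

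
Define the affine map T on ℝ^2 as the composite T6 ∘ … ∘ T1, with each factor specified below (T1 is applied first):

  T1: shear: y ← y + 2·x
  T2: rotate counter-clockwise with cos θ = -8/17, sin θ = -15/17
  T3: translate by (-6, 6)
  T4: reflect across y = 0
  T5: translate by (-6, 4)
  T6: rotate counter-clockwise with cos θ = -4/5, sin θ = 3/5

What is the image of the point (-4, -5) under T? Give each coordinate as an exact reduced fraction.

T(p) = (2062/85, -309/85)

T1 shear: y ← y + 2·x: (-4, -5) → (-4, -13)
T2 rotate counter-clockwise with cos θ = -8/17, sin θ = -15/17: (-4, -13) → (-163/17, 164/17)
T3 translate by (-6, 6): (-163/17, 164/17) → (-265/17, 266/17)
T4 reflect across y = 0: (-265/17, 266/17) → (-265/17, -266/17)
T5 translate by (-6, 4): (-265/17, -266/17) → (-367/17, -198/17)
T6 rotate counter-clockwise with cos θ = -4/5, sin θ = 3/5: (-367/17, -198/17) → (2062/85, -309/85)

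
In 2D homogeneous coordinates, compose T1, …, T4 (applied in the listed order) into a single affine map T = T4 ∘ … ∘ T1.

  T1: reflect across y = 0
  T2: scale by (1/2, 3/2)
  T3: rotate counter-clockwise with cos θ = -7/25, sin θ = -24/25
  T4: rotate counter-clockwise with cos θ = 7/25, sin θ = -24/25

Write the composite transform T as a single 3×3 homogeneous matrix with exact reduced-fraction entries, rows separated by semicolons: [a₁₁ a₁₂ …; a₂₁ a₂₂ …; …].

T1 = [1 0 0; 0 -1 0; 0 0 1]
T2·T1 = [1/2 0 0; 0 -3/2 0; 0 0 1]
T3·…·T1 = [-7/50 -36/25 0; -12/25 21/50 0; 0 0 1]
T4·…·T1 = [-1/2 0 0; 0 3/2 0; 0 0 1]

T = [-1/2 0 0; 0 3/2 0; 0 0 1]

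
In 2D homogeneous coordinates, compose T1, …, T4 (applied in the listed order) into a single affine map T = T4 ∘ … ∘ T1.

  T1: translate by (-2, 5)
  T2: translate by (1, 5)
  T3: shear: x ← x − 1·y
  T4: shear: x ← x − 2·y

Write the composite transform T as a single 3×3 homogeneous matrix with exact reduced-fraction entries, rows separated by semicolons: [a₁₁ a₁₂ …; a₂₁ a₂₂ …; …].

T = [1 -3 -31; 0 1 10; 0 0 1]

T1 = [1 0 -2; 0 1 5; 0 0 1]
T2·T1 = [1 0 -1; 0 1 10; 0 0 1]
T3·…·T1 = [1 -1 -11; 0 1 10; 0 0 1]
T4·…·T1 = [1 -3 -31; 0 1 10; 0 0 1]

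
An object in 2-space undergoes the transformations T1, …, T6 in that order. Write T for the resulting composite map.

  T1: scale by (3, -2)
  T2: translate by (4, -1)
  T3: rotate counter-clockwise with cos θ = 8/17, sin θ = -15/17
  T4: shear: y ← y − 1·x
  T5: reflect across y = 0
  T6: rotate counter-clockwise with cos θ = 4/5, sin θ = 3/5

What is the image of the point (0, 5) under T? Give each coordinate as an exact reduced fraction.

T1 scale by (3, -2): (0, 5) → (0, -10)
T2 translate by (4, -1): (0, -10) → (4, -11)
T3 rotate counter-clockwise with cos θ = 8/17, sin θ = -15/17: (4, -11) → (-133/17, -148/17)
T4 shear: y ← y − 1·x: (-133/17, -148/17) → (-133/17, -15/17)
T5 reflect across y = 0: (-133/17, -15/17) → (-133/17, 15/17)
T6 rotate counter-clockwise with cos θ = 4/5, sin θ = 3/5: (-133/17, 15/17) → (-577/85, -339/85)

T(p) = (-577/85, -339/85)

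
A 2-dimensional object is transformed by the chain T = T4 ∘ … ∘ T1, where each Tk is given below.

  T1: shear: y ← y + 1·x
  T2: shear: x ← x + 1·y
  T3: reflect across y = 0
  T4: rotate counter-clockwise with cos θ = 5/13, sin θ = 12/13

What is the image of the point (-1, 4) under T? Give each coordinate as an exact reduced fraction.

T(p) = (46/13, 9/13)

T1 shear: y ← y + 1·x: (-1, 4) → (-1, 3)
T2 shear: x ← x + 1·y: (-1, 3) → (2, 3)
T3 reflect across y = 0: (2, 3) → (2, -3)
T4 rotate counter-clockwise with cos θ = 5/13, sin θ = 12/13: (2, -3) → (46/13, 9/13)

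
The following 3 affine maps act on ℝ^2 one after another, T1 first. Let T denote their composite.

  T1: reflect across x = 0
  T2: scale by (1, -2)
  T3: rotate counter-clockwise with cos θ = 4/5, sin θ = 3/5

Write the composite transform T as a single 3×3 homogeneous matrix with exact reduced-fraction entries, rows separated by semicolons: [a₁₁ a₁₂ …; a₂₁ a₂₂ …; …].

T1 = [-1 0 0; 0 1 0; 0 0 1]
T2·T1 = [-1 0 0; 0 -2 0; 0 0 1]
T3·…·T1 = [-4/5 6/5 0; -3/5 -8/5 0; 0 0 1]

T = [-4/5 6/5 0; -3/5 -8/5 0; 0 0 1]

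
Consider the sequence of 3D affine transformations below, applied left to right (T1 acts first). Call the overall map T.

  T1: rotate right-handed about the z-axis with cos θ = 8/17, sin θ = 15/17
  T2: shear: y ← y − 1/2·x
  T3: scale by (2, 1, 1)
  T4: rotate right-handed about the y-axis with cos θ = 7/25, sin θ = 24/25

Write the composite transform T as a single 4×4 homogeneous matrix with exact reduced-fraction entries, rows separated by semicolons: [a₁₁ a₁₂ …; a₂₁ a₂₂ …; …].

T = [112/425 -42/85 24/25 0; 11/17 31/34 0 0; -384/425 144/85 7/25 0; 0 0 0 1]

T1 = [8/17 -15/17 0 0; 15/17 8/17 0 0; 0 0 1 0; 0 0 0 1]
T2·T1 = [8/17 -15/17 0 0; 11/17 31/34 0 0; 0 0 1 0; 0 0 0 1]
T3·…·T1 = [16/17 -30/17 0 0; 11/17 31/34 0 0; 0 0 1 0; 0 0 0 1]
T4·…·T1 = [112/425 -42/85 24/25 0; 11/17 31/34 0 0; -384/425 144/85 7/25 0; 0 0 0 1]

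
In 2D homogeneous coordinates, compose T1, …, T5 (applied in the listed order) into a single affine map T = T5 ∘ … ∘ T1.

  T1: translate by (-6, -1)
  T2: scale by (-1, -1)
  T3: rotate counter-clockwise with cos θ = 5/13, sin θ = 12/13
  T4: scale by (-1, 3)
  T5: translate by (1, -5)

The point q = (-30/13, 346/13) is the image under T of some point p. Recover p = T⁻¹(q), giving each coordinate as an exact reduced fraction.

p = (-5, 0)

T1 = [1 0 -6; 0 1 -1; 0 0 1]
T2·T1 = [-1 0 6; 0 -1 1; 0 0 1]
T3·…·T1 = [-5/13 12/13 18/13; -12/13 -5/13 77/13; 0 0 1]
T4·…·T1 = [5/13 -12/13 -18/13; -36/13 -15/13 231/13; 0 0 1]
T5·…·T1 = [5/13 -12/13 -5/13; -36/13 -15/13 166/13; 0 0 1]
det M = -3; M⁻¹ = [5/13 -4/13 53/13; -12/13 -5/39 50/39; 0 0 1]
M⁻¹ · (-30/13, 346/13)ᵀ = (-5, 0)ᵀ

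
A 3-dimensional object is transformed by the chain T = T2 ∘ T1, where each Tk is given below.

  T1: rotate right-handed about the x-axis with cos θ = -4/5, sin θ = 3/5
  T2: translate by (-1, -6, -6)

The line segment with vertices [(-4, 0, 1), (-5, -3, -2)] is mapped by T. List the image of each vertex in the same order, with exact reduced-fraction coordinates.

image vertices: (-5, -33/5, -34/5), (-6, -12/5, -31/5)

T1 rotate right-handed about the x-axis with cos θ = -4/5, sin θ = 3/5: (-4, 0, 1) → (-4, -3/5, -4/5); (-5, -3, -2) → (-5, 18/5, -1/5)
T2 translate by (-1, -6, -6): (-4, -3/5, -4/5) → (-5, -33/5, -34/5); (-5, 18/5, -1/5) → (-6, -12/5, -31/5)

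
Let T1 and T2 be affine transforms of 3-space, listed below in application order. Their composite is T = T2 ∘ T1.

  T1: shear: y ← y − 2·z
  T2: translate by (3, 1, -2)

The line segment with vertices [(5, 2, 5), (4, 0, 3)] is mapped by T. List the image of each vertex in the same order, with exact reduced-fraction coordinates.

T1 shear: y ← y − 2·z: (5, 2, 5) → (5, -8, 5); (4, 0, 3) → (4, -6, 3)
T2 translate by (3, 1, -2): (5, -8, 5) → (8, -7, 3); (4, -6, 3) → (7, -5, 1)

image vertices: (8, -7, 3), (7, -5, 1)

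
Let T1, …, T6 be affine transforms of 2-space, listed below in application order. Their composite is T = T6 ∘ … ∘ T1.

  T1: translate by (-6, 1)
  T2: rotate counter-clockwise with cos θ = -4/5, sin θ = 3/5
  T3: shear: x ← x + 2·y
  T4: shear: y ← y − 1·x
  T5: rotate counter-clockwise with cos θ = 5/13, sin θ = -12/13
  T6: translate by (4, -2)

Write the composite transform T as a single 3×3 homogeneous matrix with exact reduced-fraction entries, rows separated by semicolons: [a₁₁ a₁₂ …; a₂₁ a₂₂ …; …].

T = [22/65 29/65 157/65; -19/65 167/65 151/65; 0 0 1]

T1 = [1 0 -6; 0 1 1; 0 0 1]
T2·T1 = [-4/5 -3/5 21/5; 3/5 -4/5 -22/5; 0 0 1]
T3·…·T1 = [2/5 -11/5 -23/5; 3/5 -4/5 -22/5; 0 0 1]
T4·…·T1 = [2/5 -11/5 -23/5; 1/5 7/5 1/5; 0 0 1]
T5·…·T1 = [22/65 29/65 -103/65; -19/65 167/65 281/65; 0 0 1]
T6·…·T1 = [22/65 29/65 157/65; -19/65 167/65 151/65; 0 0 1]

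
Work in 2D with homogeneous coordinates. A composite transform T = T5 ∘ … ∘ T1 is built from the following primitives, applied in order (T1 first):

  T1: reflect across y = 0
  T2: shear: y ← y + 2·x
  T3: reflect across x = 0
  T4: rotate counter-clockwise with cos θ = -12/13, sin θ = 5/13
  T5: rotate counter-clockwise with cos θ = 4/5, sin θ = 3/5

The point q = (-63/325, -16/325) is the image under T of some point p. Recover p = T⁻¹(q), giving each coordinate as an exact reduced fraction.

p = (-1/5, -2/5)

T1 = [1 0 0; 0 -1 0; 0 0 1]
T2·T1 = [1 0 0; 2 -1 0; 0 0 1]
T3·…·T1 = [-1 0 0; 2 -1 0; 0 0 1]
T4·…·T1 = [2/13 5/13 0; -29/13 12/13 0; 0 0 1]
T5·…·T1 = [19/13 -16/65 0; -22/13 63/65 0; 0 0 1]
det M = 1; M⁻¹ = [63/65 16/65 0; 22/13 19/13 0; 0 0 1]
M⁻¹ · (-63/325, -16/325)ᵀ = (-1/5, -2/5)ᵀ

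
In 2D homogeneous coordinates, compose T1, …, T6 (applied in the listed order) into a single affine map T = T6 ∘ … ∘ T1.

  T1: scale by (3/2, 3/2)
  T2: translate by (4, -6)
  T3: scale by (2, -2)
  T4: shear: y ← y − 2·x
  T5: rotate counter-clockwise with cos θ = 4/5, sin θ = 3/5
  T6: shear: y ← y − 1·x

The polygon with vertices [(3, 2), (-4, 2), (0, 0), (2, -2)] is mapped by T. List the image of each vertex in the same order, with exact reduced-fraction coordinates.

T1 scale by (3/2, 3/2): (3, 2) → (9/2, 3); (-4, 2) → (-6, 3); (0, 0) → (0, 0); (2, -2) → (3, -3)
T2 translate by (4, -6): (9/2, 3) → (17/2, -3); (-6, 3) → (-2, -3); (0, 0) → (4, -6); (3, -3) → (7, -9)
T3 scale by (2, -2): (17/2, -3) → (17, 6); (-2, -3) → (-4, 6); (4, -6) → (8, 12); (7, -9) → (14, 18)
T4 shear: y ← y − 2·x: (17, 6) → (17, -28); (-4, 6) → (-4, 14); (8, 12) → (8, -4); (14, 18) → (14, -10)
T5 rotate counter-clockwise with cos θ = 4/5, sin θ = 3/5: (17, -28) → (152/5, -61/5); (-4, 14) → (-58/5, 44/5); (8, -4) → (44/5, 8/5); (14, -10) → (86/5, 2/5)
T6 shear: y ← y − 1·x: (152/5, -61/5) → (152/5, -213/5); (-58/5, 44/5) → (-58/5, 102/5); (44/5, 8/5) → (44/5, -36/5); (86/5, 2/5) → (86/5, -84/5)

image vertices: (152/5, -213/5), (-58/5, 102/5), (44/5, -36/5), (86/5, -84/5)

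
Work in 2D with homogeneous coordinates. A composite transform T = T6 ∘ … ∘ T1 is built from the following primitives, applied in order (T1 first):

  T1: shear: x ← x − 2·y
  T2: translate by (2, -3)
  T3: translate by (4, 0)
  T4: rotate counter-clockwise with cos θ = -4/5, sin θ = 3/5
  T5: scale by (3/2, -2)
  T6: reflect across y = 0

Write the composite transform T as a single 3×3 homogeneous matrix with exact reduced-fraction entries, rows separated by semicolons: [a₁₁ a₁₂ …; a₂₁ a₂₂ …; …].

T = [-6/5 3/2 -9/2; 6/5 -4 12; 0 0 1]

T1 = [1 -2 0; 0 1 0; 0 0 1]
T2·T1 = [1 -2 2; 0 1 -3; 0 0 1]
T3·…·T1 = [1 -2 6; 0 1 -3; 0 0 1]
T4·…·T1 = [-4/5 1 -3; 3/5 -2 6; 0 0 1]
T5·…·T1 = [-6/5 3/2 -9/2; -6/5 4 -12; 0 0 1]
T6·…·T1 = [-6/5 3/2 -9/2; 6/5 -4 12; 0 0 1]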